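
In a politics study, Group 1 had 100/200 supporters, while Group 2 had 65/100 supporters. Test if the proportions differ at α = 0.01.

p̂₁ = 0.5, p̂₂ = 0.65, pooled p̂ = 0.55. z = -2.462. Critical: ±2.576. Fail to reject H₀.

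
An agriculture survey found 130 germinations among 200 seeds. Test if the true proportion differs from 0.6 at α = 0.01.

p̂ = 0.65, p₀ = 0.6. z = (p̂ - p₀)/√(p₀(1-p₀)/n) = 1.443. Critical: ±2.576. Fail to reject H₀.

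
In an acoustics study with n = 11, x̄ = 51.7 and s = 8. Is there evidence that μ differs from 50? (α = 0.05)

t = (x̄ - μ₀)/(s/√n) = (51.7 - 50)/(8/√11) = 0.705. df = 10, critical t = ±2.228. Fail to reject H₀.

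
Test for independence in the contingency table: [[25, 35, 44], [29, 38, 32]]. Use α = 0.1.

χ² = 2.192. df = 2, critical = 4.605. Fail to reject H₀. No evidence of dependence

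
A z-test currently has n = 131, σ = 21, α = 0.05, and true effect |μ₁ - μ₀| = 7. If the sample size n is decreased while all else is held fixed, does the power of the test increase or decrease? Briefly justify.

Power decreases: a smaller n inflates the standard error σ/√n, pulling the sampling distribution under H₁ back toward the critical value.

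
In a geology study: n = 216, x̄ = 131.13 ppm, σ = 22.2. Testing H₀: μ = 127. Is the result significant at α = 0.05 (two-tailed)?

z = (131.13 - 127)/(22.2/√216) = 2.734. Since |z| > 1.96, significant at α = 0.05.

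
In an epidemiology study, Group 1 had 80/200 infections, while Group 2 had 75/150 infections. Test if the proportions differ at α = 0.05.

p̂₁ = 0.4, p̂₂ = 0.5, pooled p̂ = 0.443. z = -1.864. Critical: ±1.96. Fail to reject H₀.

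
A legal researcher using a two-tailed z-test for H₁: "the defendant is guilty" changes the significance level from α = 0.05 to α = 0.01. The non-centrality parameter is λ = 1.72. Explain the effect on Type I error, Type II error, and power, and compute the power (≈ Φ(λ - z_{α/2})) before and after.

Decreasing α from 0.05 to 0.01:
• Type I error rate decreases (α is the Type I rate by definition).
• Critical value moves from z_{α/2} = 1.96 to 2.576, so power = Φ(λ - z_{α/2}) goes from Φ(1.72 - 1.96) = 0.405 to Φ(1.72 - 2.576) = 0.196.
• Type II error rate β = 1 - power therefore increases (0.595 → 0.804).
Appropriate when false positives are costly — here, convicting an innocent person.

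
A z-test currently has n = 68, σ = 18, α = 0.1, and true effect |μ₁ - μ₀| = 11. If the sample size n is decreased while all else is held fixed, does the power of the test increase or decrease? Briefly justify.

Power decreases: a smaller n inflates the standard error σ/√n, pulling the sampling distribution under H₁ back toward the critical value.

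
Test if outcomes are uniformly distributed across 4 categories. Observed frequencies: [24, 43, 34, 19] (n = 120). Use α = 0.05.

Expected = 30 each. χ² = Σ(O-E)²/E = 11.4. df = 3, critical value = 7.815. Reject H₀.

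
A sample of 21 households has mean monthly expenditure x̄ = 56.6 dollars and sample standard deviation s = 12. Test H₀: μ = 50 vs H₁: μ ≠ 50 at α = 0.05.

t = (x̄ - μ₀)/(s/√n) = (56.6 - 50)/(12/√21) = 2.52. df = 20, critical t = ±2.086. Reject H₀.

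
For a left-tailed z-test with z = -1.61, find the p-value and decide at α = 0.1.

p = P(Z < -1.61) = Φ(-1.61) ≈ 0.0537. Since p < 0.1, reject H₀ (significant) at α = 0.1.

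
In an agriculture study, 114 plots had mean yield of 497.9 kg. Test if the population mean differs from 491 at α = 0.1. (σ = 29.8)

z = (x̄ - μ₀)/(σ/√n) = (497.9 - 491)/(29.8/√114) = 2.472. Critical value: ±1.645. Since |2.472| > 1.645, Reject H₀.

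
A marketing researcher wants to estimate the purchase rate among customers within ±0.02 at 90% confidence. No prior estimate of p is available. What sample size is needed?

Conservative approach: use p = 0.5 (maximizes p(1-p) = 0.25). n = z²(0.25)/E² = 1.645²×0.25/0.02² = 1691.3 → n = 1692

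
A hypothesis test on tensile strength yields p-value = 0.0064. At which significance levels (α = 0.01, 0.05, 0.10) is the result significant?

p = 0.0064. Significant at: α = 0.01, 0.05, 0.1.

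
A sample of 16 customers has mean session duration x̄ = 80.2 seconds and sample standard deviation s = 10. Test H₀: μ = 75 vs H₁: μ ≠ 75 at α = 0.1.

t = (x̄ - μ₀)/(s/√n) = (80.2 - 75)/(10/√16) = 2.08. df = 15, critical t = ±1.753. Reject H₀.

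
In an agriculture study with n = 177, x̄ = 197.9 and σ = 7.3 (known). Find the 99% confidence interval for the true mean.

CI = x̄ ± z*(σ/√n) = 197.9 ± 2.576(7.3/√177) = 197.9 ± 1.41 = (196.49, 199.31)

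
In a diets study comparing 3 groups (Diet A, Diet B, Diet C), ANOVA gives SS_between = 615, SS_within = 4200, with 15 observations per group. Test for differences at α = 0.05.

df_between = 2, df_within = 42. F = MS_between/MS_within = 307.5/100.0 = 3.075. F_crit ≈ 3.22. Fail to reject H₀.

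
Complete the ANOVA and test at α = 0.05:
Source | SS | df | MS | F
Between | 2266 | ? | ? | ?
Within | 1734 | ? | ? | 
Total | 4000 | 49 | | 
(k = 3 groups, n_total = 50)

df_between = 2, df_within = 47. MS_between = 1133.0, MS_within = 36.89. F = 30.71, F_crit ≈ 3.195. Reject H₀.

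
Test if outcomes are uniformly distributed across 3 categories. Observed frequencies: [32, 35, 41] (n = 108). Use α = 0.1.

Expected = 36 each. χ² = Σ(O-E)²/E = 1.167. df = 2, critical value = 4.605. Fail to reject H₀.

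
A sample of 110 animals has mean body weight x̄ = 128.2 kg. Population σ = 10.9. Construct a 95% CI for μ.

CI = x̄ ± z*(σ/√n) = 128.2 ± 1.96(10.9/√110) = 128.2 ± 2.04 = (126.16, 130.24)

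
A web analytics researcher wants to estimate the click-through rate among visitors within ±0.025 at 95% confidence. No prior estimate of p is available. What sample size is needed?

Conservative approach: use p = 0.5 (maximizes p(1-p) = 0.25). n = z²(0.25)/E² = 1.96²×0.25/0.025² = 1536.6 → n = 1537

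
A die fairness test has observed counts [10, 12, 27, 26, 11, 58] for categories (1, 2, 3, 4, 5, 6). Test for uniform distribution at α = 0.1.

Expected = 24 each. χ² = Σ(O-E)²/E = 69.917. df = 5, critical value = 9.236. Reject H₀.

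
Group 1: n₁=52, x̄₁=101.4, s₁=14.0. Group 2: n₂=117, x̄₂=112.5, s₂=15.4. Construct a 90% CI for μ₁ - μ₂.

Difference = -11.1. SE = √(14.0²/52 + 15.4²/117) = 2.408. CI = (-15.06, -7.14)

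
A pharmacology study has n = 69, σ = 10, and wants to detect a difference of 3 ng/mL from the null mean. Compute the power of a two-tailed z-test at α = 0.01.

SE = σ/√n = 10/√69 = 1.204. Non-centrality λ = d/SE = 3/1.204 = 2.492. Power ≈ Φ(λ - z_{α/2}) = Φ(2.492 - 2.576) = Φ(-0.084) = 0.467.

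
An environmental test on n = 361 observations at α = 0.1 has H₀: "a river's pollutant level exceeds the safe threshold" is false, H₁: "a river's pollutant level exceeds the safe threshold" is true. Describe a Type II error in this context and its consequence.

Type II error: failing to reject H₀ when it is false — concluding that a river's pollutant level exceeds the safe threshold is not supported when in fact it is. Consequence: allowing unsafe pollution to continue.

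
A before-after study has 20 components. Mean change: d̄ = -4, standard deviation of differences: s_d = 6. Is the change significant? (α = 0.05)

t = d̄/(s_d/√n) = -4/(6/√20) = -2.981. df = 19, critical t = ±2.093. Reject H₀.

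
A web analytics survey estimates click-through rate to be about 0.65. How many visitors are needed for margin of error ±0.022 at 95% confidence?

n = z²p(1-p)/E² = 1.96²×0.65×0.35/0.022² = 1805.7 → n = 1806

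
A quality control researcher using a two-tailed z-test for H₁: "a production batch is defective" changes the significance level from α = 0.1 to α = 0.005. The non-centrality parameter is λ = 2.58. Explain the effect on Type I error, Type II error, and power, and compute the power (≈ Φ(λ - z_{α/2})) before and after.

Decreasing α from 0.1 to 0.005:
• Type I error rate decreases (α is the Type I rate by definition).
• Critical value moves from z_{α/2} = 1.645 to 2.807, so power = Φ(λ - z_{α/2}) goes from Φ(2.58 - 1.645) = 0.825 to Φ(2.58 - 2.807) = 0.41.
• Type II error rate β = 1 - power therefore increases (0.175 → 0.59).
Appropriate when false positives are costly — here, scrapping a good batch — wasted material and cost for no reason.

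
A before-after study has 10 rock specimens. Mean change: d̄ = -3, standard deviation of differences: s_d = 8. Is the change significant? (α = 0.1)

t = d̄/(s_d/√n) = -3/(8/√10) = -1.186. df = 9, critical t = ±1.833. Fail to reject H₀.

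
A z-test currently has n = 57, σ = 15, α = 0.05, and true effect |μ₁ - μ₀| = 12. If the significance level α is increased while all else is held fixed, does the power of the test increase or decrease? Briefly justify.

Power increases: a larger α lowers the critical value, so more of the H₁ sampling distribution falls in the rejection region.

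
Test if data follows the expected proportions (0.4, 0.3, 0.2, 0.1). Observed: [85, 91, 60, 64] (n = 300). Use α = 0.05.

Expected: [120.0, 90.0, 60.0, 30.0]. χ² = 48.753. df = 3, critical = 7.815. Reject H₀.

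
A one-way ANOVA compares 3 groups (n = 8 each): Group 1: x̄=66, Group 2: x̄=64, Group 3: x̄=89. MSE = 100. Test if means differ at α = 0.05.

Grand mean = 73.0. SS_between = 3088.0, MS_between = 1544.0. F = 15.44, F_crit ≈ 3.467. Reject H₀.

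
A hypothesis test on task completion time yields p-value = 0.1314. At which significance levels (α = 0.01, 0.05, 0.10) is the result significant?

p = 0.1314. Not significant at any of the given levels.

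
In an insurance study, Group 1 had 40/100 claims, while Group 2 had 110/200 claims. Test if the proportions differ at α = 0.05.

p̂₁ = 0.4, p̂₂ = 0.55, pooled p̂ = 0.5. z = -2.449. Critical: ±1.96. Reject H₀.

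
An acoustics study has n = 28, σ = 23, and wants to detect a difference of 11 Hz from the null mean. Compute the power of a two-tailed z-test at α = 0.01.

SE = σ/√n = 23/√28 = 4.347. Non-centrality λ = d/SE = 11/4.347 = 2.531. Power ≈ Φ(λ - z_{α/2}) = Φ(2.531 - 2.576) = Φ(-0.045) = 0.482.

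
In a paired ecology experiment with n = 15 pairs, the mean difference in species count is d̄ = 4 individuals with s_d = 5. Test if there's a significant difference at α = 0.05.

t = d̄/(s_d/√n) = 4/(5/√15) = 3.098. df = 14, critical t = ±2.145. Reject H₀.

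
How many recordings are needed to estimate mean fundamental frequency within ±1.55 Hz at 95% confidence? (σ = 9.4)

n = (z*σ/E)² = (1.96×9.4/1.55)² = 141.3 → n = 142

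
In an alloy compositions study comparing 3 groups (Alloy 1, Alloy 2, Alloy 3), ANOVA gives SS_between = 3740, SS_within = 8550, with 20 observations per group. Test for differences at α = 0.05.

df_between = 2, df_within = 57. F = MS_between/MS_within = 1870.0/150.0 = 12.467. F_crit ≈ 3.159. Reject H₀. At least one mean differs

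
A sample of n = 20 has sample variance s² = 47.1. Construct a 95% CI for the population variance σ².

df = 19. χ²_{0.025} = 32.852, χ²_{0.975} = 8.907. CI for σ² = ((n-1)s²/χ²_{α/2}, (n-1)s²/χ²_{1-α/2}) = (19·47.1/32.852, 19·47.1/8.907) = (27.24, 100.47)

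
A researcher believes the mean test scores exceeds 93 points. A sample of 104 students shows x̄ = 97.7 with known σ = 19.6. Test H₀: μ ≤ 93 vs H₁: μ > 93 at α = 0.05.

z = 2.445. Critical value: 1.645. Reject H₀.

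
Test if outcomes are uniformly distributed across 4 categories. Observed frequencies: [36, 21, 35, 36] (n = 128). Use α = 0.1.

Expected = 32 each. χ² = Σ(O-E)²/E = 5.062. df = 3, critical value = 6.251. Fail to reject H₀.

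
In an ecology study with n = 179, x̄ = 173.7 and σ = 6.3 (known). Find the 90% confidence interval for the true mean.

CI = x̄ ± z*(σ/√n) = 173.7 ± 1.645(6.3/√179) = 173.7 ± 0.77 = (172.93, 174.47)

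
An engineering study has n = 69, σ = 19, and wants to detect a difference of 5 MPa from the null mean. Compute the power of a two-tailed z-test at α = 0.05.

SE = σ/√n = 19/√69 = 2.287. Non-centrality λ = d/SE = 5/2.287 = 2.186. Power ≈ Φ(λ - z_{α/2}) = Φ(2.186 - 1.96) = Φ(0.226) = 0.589.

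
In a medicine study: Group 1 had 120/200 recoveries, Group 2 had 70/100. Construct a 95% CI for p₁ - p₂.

p̂₁ = 0.6, p̂₂ = 0.7. Difference = -0.1. CI = (-0.213, 0.013)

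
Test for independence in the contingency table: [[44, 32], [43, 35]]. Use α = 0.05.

χ² = 0.12. df = 1, critical = 3.841. Fail to reject H₀. No evidence of dependence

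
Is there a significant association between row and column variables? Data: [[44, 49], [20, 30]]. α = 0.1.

χ² = 0.703. df = 1, critical = 2.706. Fail to reject H₀. No evidence of dependence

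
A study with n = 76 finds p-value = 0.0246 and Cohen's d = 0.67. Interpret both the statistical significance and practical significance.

Statistically significant (p = 0.0246 < 0.05). Cohen's d = 0.67 indicates a medium effect size. Both statistical and practical significance should be considered.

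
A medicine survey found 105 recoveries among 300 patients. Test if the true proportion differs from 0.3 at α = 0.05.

p̂ = 0.35, p₀ = 0.3. z = (p̂ - p₀)/√(p₀(1-p₀)/n) = 1.89. Critical: ±1.96. Fail to reject H₀.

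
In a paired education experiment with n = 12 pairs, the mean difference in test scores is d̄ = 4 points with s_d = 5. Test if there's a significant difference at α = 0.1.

t = d̄/(s_d/√n) = 4/(5/√12) = 2.771. df = 11, critical t = ±1.796. Reject H₀.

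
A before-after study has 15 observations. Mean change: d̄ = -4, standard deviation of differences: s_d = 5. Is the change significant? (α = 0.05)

t = d̄/(s_d/√n) = -4/(5/√15) = -3.098. df = 14, critical t = ±2.145. Reject H₀.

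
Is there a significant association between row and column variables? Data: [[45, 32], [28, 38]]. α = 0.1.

χ² = 3.649. df = 1, critical = 2.706. Reject H₀. Variables are dependent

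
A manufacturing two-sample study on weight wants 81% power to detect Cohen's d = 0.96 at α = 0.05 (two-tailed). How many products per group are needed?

z_{α/2} = 1.96, z_β = Φ⁻¹(0.81) = 0.878. For large effect (d = 0.96): n per group = 2(z_{α/2} + z_β)²/d² = 2(1.96 + 0.878)²/0.96² = 17.5 → 18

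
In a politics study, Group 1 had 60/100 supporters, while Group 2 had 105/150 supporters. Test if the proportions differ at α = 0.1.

p̂₁ = 0.6, p̂₂ = 0.7, pooled p̂ = 0.66. z = -1.635. Critical: ±1.645. Fail to reject H₀.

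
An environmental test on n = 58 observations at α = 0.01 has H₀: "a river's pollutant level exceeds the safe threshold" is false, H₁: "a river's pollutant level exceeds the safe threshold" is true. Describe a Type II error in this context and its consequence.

Type II error: failing to reject H₀ when it is false — concluding that a river's pollutant level exceeds the safe threshold is not supported when in fact it is. Consequence: allowing unsafe pollution to continue.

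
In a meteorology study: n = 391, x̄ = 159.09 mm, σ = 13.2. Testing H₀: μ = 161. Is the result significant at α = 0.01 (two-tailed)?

z = (159.09 - 161)/(13.2/√391) = -2.861. Since |z| > 2.576, significant at α = 0.01.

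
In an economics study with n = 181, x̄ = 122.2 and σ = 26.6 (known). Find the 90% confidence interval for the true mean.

CI = x̄ ± z*(σ/√n) = 122.2 ± 1.645(26.6/√181) = 122.2 ± 3.25 = (118.95, 125.45)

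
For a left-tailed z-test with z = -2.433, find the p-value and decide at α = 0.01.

p = P(Z < -2.433) = Φ(-2.433) ≈ 0.0075. Since p < 0.01, reject H₀ (significant) at α = 0.01.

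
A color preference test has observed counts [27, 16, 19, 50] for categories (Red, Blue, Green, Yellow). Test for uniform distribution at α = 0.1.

Expected = 28 each. χ² = Σ(O-E)²/E = 25.357. df = 3, critical value = 6.251. Reject H₀.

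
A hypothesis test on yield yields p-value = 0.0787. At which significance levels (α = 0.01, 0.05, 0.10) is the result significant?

p = 0.0787. Significant at: α = 0.1.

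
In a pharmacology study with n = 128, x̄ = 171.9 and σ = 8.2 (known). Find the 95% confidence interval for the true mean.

CI = x̄ ± z*(σ/√n) = 171.9 ± 1.96(8.2/√128) = 171.9 ± 1.42 = (170.48, 173.32)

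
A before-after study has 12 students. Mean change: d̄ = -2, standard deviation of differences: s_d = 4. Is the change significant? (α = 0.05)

t = d̄/(s_d/√n) = -2/(4/√12) = -1.732. df = 11, critical t = ±2.201. Fail to reject H₀.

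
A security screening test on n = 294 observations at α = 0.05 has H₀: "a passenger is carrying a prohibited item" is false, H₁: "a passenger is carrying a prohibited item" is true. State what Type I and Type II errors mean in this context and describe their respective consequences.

Type I (false positive): concluding that a passenger is carrying a prohibited item when it is not — detaining an innocent passenger — delay and inconvenience. Type II (false negative): failing to conclude that a passenger is carrying a prohibited item when it is — letting a prohibited item through — security breach. Which is costlier depends on domain priorities and is a judgement call rather than a statistical fact.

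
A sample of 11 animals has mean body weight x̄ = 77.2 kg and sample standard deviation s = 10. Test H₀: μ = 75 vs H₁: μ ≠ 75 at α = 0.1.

t = (x̄ - μ₀)/(s/√n) = (77.2 - 75)/(10/√11) = 0.73. df = 10, critical t = ±1.812. Fail to reject H₀.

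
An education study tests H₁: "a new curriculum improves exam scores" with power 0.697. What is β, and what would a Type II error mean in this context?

β = 1 - power = 1 - 0.697 = 0.303. A Type II error is failing to reject H₀ when H₀ is false (false negative) — here, failing to conclude that a new curriculum improves exam scores when in fact it is true. Consequence: keeping the old curriculum when the new one would have helped students.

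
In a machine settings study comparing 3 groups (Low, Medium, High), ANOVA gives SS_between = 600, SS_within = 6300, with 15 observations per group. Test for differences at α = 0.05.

df_between = 2, df_within = 42. F = MS_between/MS_within = 300.0/150.0 = 2.0. F_crit ≈ 3.22. Fail to reject H₀.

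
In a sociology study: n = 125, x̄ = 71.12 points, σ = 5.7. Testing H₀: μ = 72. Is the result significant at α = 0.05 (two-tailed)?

z = (71.12 - 72)/(5.7/√125) = -1.726. Since |z| ≤ 1.96, not significant at α = 0.05.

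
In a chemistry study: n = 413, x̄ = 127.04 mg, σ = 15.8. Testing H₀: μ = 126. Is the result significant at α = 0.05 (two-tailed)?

z = (127.04 - 126)/(15.8/√413) = 1.338. Since |z| ≤ 1.96, not significant at α = 0.05.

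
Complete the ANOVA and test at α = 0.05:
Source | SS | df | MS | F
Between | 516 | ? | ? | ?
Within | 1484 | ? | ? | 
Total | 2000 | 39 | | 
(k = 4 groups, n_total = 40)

df_between = 3, df_within = 36. MS_between = 172.0, MS_within = 41.22. F = 4.173, F_crit ≈ 2.866. Reject H₀.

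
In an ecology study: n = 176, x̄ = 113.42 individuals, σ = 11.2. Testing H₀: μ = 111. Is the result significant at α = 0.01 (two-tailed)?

z = (113.42 - 111)/(11.2/√176) = 2.867. Since |z| > 2.576, significant at α = 0.01.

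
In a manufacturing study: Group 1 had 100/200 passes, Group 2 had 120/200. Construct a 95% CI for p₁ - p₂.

p̂₁ = 0.5, p̂₂ = 0.6. Difference = -0.1. CI = (-0.197, -0.003)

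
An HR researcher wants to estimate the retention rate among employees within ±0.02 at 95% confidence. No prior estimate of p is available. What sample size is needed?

Conservative approach: use p = 0.5 (maximizes p(1-p) = 0.25). n = z²(0.25)/E² = 1.96²×0.25/0.02² = 2401.0 → n = 2401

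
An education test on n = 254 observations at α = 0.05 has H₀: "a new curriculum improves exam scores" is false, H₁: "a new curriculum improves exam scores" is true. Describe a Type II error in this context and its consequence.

Type II error: failing to reject H₀ when it is false — concluding that a new curriculum improves exam scores is not supported when in fact it is. Consequence: keeping the old curriculum when the new one would have helped students.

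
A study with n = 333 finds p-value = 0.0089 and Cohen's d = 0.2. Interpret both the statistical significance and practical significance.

Statistically significant (p = 0.0089 < 0.05). Cohen's d = 0.2 indicates a small effect size. Both statistical and practical significance should be considered.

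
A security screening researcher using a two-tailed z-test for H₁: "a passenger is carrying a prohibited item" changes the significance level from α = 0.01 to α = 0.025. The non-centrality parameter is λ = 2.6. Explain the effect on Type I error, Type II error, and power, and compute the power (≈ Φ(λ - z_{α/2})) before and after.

Increasing α from 0.01 to 0.025:
• Type I error rate increases (α is the Type I rate by definition).
• Critical value moves from z_{α/2} = 2.576 to 2.241, so power = Φ(λ - z_{α/2}) goes from Φ(2.6 - 2.576) = 0.51 to Φ(2.6 - 2.241) = 0.64.
• Type II error rate β = 1 - power therefore decreases (0.49 → 0.36).
Appropriate when false negatives are costly — here, letting a prohibited item through — security breach.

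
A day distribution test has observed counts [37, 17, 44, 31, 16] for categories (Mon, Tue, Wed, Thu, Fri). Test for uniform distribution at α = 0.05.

Expected = 29 each. χ² = Σ(O-E)²/E = 20.897. df = 4, critical value = 9.488. Reject H₀.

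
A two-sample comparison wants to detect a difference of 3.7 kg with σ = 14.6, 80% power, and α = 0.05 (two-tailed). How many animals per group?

n per group = 2(z_α/2 + z_β)²σ²/d² = 2×(1.96 + 0.84)²×14.6²/3.7² = 244.1 → n = 245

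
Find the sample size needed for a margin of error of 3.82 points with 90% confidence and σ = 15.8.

n = (z*σ/E)² = (1.645×15.8/3.82)² = 46.3 → n = 47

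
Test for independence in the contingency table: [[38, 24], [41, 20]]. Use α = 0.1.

χ² = 0.469. df = 1, critical = 2.706. Fail to reject H₀. No evidence of dependence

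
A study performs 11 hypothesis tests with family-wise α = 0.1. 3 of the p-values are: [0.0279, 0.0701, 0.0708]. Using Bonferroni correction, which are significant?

Bonferroni α = 0.1/11 = 0.00909. None of the given p-values are significant.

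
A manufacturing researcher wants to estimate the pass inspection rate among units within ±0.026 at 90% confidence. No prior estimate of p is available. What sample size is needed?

Conservative approach: use p = 0.5 (maximizes p(1-p) = 0.25). n = z²(0.25)/E² = 1.645²×0.25/0.026² = 1000.7 → n = 1001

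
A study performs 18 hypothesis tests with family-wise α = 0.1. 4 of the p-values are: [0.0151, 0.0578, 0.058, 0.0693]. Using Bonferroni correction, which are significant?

Bonferroni α = 0.1/18 = 0.00556. None of the given p-values are significant.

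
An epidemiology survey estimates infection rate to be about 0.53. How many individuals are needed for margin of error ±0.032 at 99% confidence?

n = z²p(1-p)/E² = 2.576²×0.53×0.47/0.032² = 1614.2 → n = 1615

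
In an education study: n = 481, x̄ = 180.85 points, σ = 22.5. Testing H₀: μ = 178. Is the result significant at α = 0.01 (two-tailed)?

z = (180.85 - 178)/(22.5/√481) = 2.778. Since |z| > 2.576, significant at α = 0.01.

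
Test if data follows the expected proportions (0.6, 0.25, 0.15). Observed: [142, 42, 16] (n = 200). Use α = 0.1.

Expected: [120.0, 50.0, 30.0]. χ² = 11.847. df = 2, critical = 4.605. Reject H₀.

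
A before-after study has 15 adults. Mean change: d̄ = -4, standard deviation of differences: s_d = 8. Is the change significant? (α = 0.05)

t = d̄/(s_d/√n) = -4/(8/√15) = -1.936. df = 14, critical t = ±2.145. Fail to reject H₀.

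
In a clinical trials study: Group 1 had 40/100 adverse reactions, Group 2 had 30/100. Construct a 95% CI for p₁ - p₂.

p̂₁ = 0.4, p̂₂ = 0.3. Difference = 0.1. CI = (-0.031, 0.231)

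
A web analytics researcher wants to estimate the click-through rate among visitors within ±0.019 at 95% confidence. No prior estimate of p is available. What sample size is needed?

Conservative approach: use p = 0.5 (maximizes p(1-p) = 0.25). n = z²(0.25)/E² = 1.96²×0.25/0.019² = 2660.4 → n = 2661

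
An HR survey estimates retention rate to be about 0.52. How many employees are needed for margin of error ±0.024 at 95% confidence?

n = z²p(1-p)/E² = 1.96²×0.52×0.48/0.024² = 1664.7 → n = 1665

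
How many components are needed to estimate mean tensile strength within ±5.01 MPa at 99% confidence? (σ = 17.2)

n = (z*σ/E)² = (2.576×17.2/5.01)² = 78.2 → n = 79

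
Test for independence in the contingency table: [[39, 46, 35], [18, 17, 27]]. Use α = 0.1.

χ² = 4.046. df = 2, critical = 4.605. Fail to reject H₀. No evidence of dependence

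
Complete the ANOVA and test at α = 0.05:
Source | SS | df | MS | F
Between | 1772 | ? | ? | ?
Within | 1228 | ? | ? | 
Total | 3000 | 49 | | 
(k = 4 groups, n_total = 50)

df_between = 3, df_within = 46. MS_between = 590.67, MS_within = 26.7. F = 22.126, F_crit ≈ 2.807. Reject H₀.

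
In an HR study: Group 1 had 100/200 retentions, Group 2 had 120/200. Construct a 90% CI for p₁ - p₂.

p̂₁ = 0.5, p̂₂ = 0.6. Difference = -0.1. CI = (-0.181, -0.019)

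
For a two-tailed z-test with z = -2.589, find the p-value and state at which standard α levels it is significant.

p = 2·P(Z > |-2.589|) = 2·(1 - Φ(2.589)) ≈ 0.0096. Significant at α = 0.1; Significant at α = 0.05; Significant at α = 0.01.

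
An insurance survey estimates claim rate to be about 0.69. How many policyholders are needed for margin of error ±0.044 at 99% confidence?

n = z²p(1-p)/E² = 2.576²×0.69×0.31/0.044² = 733.2 → n = 734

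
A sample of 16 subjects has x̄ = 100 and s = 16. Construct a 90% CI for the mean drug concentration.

CI = x̄ ± t*(s/√n) = 100 ± 1.753(16/√16) = (92.99, 107.01)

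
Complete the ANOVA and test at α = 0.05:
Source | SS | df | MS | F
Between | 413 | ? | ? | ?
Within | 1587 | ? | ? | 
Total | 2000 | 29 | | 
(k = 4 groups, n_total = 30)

df_between = 3, df_within = 26. MS_between = 137.67, MS_within = 61.04. F = 2.255, F_crit ≈ 2.975. Fail to reject H₀.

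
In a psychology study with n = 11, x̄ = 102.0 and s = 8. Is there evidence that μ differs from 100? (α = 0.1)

t = (x̄ - μ₀)/(s/√n) = (102.0 - 100)/(8/√11) = 0.829. df = 10, critical t = ±1.812. Fail to reject H₀.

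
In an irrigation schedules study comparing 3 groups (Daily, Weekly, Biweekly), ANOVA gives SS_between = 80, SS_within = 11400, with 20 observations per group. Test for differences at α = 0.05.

df_between = 2, df_within = 57. F = MS_between/MS_within = 40.0/200.0 = 0.2. F_crit ≈ 3.159. Fail to reject H₀.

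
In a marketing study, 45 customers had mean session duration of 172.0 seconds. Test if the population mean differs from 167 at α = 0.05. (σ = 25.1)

z = (x̄ - μ₀)/(σ/√n) = (172.0 - 167)/(25.1/√45) = 1.336. Critical value: ±1.96. Since |1.336| ≤ 1.96, Fail to reject H₀.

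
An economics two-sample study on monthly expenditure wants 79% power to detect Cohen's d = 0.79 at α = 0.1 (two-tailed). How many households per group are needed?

z_{α/2} = 1.645, z_β = Φ⁻¹(0.79) = 0.806. For medium effect (d = 0.79): n per group = 2(z_{α/2} + z_β)²/d² = 2(1.645 + 0.806)²/0.79² = 19.3 → 20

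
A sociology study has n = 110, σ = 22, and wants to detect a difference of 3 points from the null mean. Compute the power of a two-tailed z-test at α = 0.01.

SE = σ/√n = 22/√110 = 2.098. Non-centrality λ = d/SE = 3/2.098 = 1.43. Power ≈ Φ(λ - z_{α/2}) = Φ(1.43 - 2.576) = Φ(-1.146) = 0.126.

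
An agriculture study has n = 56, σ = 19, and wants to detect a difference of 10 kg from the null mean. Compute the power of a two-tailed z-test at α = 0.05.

SE = σ/√n = 19/√56 = 2.539. Non-centrality λ = d/SE = 10/2.539 = 3.939. Power ≈ Φ(λ - z_{α/2}) = Φ(3.939 - 1.96) = Φ(1.979) = 0.976.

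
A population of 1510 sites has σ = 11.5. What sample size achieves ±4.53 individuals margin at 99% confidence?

Without FPC: n₀ = (2.576×11.5/4.53)² = 42.765. With FPC: n = n₀N/(n₀+N-1) = 41.6 → n = 42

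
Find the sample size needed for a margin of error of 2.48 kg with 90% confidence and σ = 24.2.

n = (z*σ/E)² = (1.645×24.2/2.48)² = 257.7 → n = 258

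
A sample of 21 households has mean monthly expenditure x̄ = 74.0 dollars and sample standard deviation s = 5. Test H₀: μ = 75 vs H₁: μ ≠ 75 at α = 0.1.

t = (x̄ - μ₀)/(s/√n) = (74.0 - 75)/(5/√21) = -0.917. df = 20, critical t = ±1.725. Fail to reject H₀.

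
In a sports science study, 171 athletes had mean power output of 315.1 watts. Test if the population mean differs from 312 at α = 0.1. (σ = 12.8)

z = (x̄ - μ₀)/(σ/√n) = (315.1 - 312)/(12.8/√171) = 3.167. Critical value: ±1.645. Since |3.167| > 1.645, Reject H₀.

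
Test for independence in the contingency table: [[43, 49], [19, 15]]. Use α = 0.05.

χ² = 0.83. df = 1, critical = 3.841. Fail to reject H₀. No evidence of dependence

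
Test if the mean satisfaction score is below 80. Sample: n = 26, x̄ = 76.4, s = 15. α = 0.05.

t = (76.4 - 80)/(15/√26) = -1.224, df = 25. Critical t = -1.708. Fail to reject H₀.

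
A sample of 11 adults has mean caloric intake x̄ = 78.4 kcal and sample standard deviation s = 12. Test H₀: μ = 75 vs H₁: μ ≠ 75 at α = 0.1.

t = (x̄ - μ₀)/(s/√n) = (78.4 - 75)/(12/√11) = 0.94. df = 10, critical t = ±1.812. Fail to reject H₀.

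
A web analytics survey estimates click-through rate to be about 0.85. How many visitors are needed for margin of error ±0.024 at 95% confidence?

n = z²p(1-p)/E² = 1.96²×0.85×0.15/0.024² = 850.4 → n = 851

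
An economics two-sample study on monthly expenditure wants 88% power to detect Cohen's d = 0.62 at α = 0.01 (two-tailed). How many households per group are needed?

z_{α/2} = 2.576, z_β = Φ⁻¹(0.88) = 1.175. For medium effect (d = 0.62): n per group = 2(z_{α/2} + z_β)²/d² = 2(2.576 + 1.175)²/0.62² = 73.2 → 74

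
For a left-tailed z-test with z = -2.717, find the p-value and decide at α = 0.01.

p = P(Z < -2.717) = Φ(-2.717) ≈ 0.0033. Since p < 0.01, reject H₀ (significant) at α = 0.01.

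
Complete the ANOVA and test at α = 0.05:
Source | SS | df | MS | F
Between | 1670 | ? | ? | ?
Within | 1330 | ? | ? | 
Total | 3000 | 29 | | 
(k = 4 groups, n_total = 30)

df_between = 3, df_within = 26. MS_between = 556.67, MS_within = 51.15. F = 10.882, F_crit ≈ 2.975. Reject H₀.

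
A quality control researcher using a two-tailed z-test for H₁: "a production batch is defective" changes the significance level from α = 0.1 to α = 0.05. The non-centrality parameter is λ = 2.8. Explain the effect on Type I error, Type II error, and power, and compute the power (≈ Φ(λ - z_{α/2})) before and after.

Decreasing α from 0.1 to 0.05:
• Type I error rate decreases (α is the Type I rate by definition).
• Critical value moves from z_{α/2} = 1.645 to 1.96, so power = Φ(λ - z_{α/2}) goes from Φ(2.8 - 1.645) = 0.876 to Φ(2.8 - 1.96) = 0.8.
• Type II error rate β = 1 - power therefore increases (0.124 → 0.2).
Appropriate when false positives are costly — here, scrapping a good batch — wasted material and cost for no reason.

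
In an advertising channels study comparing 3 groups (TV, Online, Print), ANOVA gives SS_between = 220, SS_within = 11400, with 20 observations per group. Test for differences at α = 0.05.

df_between = 2, df_within = 57. F = MS_between/MS_within = 110.0/200.0 = 0.55. F_crit ≈ 3.159. Fail to reject H₀.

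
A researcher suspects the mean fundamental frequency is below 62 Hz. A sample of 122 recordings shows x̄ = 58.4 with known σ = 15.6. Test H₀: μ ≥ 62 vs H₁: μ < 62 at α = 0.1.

z = -2.549. Critical value: -1.28. Reject H₀.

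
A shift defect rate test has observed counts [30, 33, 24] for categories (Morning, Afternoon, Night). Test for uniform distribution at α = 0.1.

Expected = 29 each. χ² = Σ(O-E)²/E = 1.448. df = 2, critical value = 4.605. Fail to reject H₀.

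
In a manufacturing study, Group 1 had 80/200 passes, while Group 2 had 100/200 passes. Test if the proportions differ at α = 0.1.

p̂₁ = 0.4, p̂₂ = 0.5, pooled p̂ = 0.45. z = -2.01. Critical: ±1.645. Reject H₀.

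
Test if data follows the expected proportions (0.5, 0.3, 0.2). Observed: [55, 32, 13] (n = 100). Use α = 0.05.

Expected: [50.0, 30.0, 20.0]. χ² = 3.083. df = 2, critical = 5.991. Fail to reject H₀.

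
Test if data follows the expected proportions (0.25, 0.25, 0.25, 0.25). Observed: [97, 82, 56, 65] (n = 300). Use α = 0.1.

Expected: [75.0, 75.0, 75.0, 75.0]. χ² = 13.253. df = 3, critical = 6.251. Reject H₀.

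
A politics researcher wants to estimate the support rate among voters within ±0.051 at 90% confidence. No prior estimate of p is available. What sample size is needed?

Conservative approach: use p = 0.5 (maximizes p(1-p) = 0.25). n = z²(0.25)/E² = 1.645²×0.25/0.051² = 260.1 → n = 261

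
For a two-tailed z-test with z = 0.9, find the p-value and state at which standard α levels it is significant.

p = 2·P(Z > |0.9|) = 2·(1 - Φ(0.9)) ≈ 0.3681. Not significant at any standard level.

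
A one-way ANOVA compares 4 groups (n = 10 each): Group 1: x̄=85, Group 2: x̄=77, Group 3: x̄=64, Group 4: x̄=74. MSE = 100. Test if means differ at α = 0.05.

Grand mean = 75.0. SS_between = 2260.0, MS_between = 753.33. F = 7.533, F_crit ≈ 2.866. Reject H₀.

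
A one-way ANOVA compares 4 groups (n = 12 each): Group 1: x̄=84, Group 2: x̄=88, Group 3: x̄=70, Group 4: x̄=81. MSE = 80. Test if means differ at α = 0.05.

Grand mean = 80.75. SS_between = 2145.0, MS_between = 715.0. F = 8.938, F_crit ≈ 2.816. Reject H₀.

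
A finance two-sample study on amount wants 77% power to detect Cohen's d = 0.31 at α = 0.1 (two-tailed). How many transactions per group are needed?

z_{α/2} = 1.645, z_β = Φ⁻¹(0.77) = 0.739. For small effect (d = 0.31): n per group = 2(z_{α/2} + z_β)²/d² = 2(1.645 + 0.739)²/0.31² = 118.3 → 119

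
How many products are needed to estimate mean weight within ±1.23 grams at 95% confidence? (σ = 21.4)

n = (z*σ/E)² = (1.96×21.4/1.23)² = 1162.9 → n = 1163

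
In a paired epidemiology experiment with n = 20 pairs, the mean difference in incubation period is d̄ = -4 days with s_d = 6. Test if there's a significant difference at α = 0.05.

t = d̄/(s_d/√n) = -4/(6/√20) = -2.981. df = 19, critical t = ±2.093. Reject H₀.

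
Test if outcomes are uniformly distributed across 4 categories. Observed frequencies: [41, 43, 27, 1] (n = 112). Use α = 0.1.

Expected = 28 each. χ² = Σ(O-E)²/E = 40.143. df = 3, critical value = 6.251. Reject H₀.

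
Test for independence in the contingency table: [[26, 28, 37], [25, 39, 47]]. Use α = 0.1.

χ² = 1.046. df = 2, critical = 4.605. Fail to reject H₀. No evidence of dependence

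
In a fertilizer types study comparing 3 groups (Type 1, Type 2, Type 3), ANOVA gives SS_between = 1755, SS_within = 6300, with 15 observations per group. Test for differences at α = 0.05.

df_between = 2, df_within = 42. F = MS_between/MS_within = 877.5/150.0 = 5.85. F_crit ≈ 3.22. Reject H₀. At least one mean differs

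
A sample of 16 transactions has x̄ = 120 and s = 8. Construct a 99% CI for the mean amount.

CI = x̄ ± t*(s/√n) = 120 ± 2.947(8/√16) = (114.11, 125.89)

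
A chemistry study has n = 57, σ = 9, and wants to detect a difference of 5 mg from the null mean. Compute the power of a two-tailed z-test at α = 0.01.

SE = σ/√n = 9/√57 = 1.192. Non-centrality λ = d/SE = 5/1.192 = 4.194. Power ≈ Φ(λ - z_{α/2}) = Φ(4.194 - 2.576) = Φ(1.618) = 0.947.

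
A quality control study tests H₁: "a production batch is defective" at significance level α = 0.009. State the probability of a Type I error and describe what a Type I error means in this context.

P(Type I error) = α = 0.009. A Type I error is rejecting H₀ when H₀ is actually true (false positive) — here, concluding that a production batch is defective when in fact this is not the case. Consequence: scrapping a good batch — wasted material and cost for no reason.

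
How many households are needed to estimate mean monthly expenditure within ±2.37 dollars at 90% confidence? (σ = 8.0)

n = (z*σ/E)² = (1.645×8.0/2.37)² = 30.8 → n = 31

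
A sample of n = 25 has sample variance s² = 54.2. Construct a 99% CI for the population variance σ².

df = 24. χ²_{0.005} = 45.559, χ²_{0.995} = 9.886. CI for σ² = ((n-1)s²/χ²_{α/2}, (n-1)s²/χ²_{1-α/2}) = (24·54.2/45.559, 24·54.2/9.886) = (28.55, 131.58)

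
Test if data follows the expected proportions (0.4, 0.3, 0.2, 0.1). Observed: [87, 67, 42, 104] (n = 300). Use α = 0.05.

Expected: [120.0, 90.0, 60.0, 30.0]. χ² = 202.886. df = 3, critical = 7.815. Reject H₀.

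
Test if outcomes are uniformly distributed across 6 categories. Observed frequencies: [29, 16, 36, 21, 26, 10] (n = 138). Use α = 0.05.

Expected = 23 each. χ² = Σ(O-E)²/E = 18.957. df = 5, critical value = 11.07. Reject H₀.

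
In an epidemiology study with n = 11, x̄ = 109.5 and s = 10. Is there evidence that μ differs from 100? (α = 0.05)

t = (x̄ - μ₀)/(s/√n) = (109.5 - 100)/(10/√11) = 3.151. df = 10, critical t = ±2.228. Reject H₀.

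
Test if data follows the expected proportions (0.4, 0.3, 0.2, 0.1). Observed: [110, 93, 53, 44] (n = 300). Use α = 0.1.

Expected: [120.0, 90.0, 60.0, 30.0]. χ² = 8.283. df = 3, critical = 6.251. Reject H₀.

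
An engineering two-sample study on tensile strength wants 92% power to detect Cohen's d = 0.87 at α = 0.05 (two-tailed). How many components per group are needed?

z_{α/2} = 1.96, z_β = Φ⁻¹(0.92) = 1.405. For large effect (d = 0.87): n per group = 2(z_{α/2} + z_β)²/d² = 2(1.96 + 1.405)²/0.87² = 29.9 → 30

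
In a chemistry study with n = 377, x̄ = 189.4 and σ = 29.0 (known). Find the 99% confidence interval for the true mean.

CI = x̄ ± z*(σ/√n) = 189.4 ± 2.576(29.0/√377) = 189.4 ± 3.85 = (185.55, 193.25)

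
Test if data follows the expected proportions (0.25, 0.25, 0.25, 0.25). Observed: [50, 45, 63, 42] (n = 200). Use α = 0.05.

Expected: [50.0, 50.0, 50.0, 50.0]. χ² = 5.16. df = 3, critical = 7.815. Fail to reject H₀.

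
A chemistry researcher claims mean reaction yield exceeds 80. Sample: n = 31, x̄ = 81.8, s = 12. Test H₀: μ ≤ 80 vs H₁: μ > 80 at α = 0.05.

t = (81.8 - 80)/(12/√31) = 0.835, df = 30. Critical t = 1.697. Fail to reject H₀.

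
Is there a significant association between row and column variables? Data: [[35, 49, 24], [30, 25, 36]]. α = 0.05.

χ² = 9.183. df = 2, critical = 5.991. Reject H₀. Variables are dependent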